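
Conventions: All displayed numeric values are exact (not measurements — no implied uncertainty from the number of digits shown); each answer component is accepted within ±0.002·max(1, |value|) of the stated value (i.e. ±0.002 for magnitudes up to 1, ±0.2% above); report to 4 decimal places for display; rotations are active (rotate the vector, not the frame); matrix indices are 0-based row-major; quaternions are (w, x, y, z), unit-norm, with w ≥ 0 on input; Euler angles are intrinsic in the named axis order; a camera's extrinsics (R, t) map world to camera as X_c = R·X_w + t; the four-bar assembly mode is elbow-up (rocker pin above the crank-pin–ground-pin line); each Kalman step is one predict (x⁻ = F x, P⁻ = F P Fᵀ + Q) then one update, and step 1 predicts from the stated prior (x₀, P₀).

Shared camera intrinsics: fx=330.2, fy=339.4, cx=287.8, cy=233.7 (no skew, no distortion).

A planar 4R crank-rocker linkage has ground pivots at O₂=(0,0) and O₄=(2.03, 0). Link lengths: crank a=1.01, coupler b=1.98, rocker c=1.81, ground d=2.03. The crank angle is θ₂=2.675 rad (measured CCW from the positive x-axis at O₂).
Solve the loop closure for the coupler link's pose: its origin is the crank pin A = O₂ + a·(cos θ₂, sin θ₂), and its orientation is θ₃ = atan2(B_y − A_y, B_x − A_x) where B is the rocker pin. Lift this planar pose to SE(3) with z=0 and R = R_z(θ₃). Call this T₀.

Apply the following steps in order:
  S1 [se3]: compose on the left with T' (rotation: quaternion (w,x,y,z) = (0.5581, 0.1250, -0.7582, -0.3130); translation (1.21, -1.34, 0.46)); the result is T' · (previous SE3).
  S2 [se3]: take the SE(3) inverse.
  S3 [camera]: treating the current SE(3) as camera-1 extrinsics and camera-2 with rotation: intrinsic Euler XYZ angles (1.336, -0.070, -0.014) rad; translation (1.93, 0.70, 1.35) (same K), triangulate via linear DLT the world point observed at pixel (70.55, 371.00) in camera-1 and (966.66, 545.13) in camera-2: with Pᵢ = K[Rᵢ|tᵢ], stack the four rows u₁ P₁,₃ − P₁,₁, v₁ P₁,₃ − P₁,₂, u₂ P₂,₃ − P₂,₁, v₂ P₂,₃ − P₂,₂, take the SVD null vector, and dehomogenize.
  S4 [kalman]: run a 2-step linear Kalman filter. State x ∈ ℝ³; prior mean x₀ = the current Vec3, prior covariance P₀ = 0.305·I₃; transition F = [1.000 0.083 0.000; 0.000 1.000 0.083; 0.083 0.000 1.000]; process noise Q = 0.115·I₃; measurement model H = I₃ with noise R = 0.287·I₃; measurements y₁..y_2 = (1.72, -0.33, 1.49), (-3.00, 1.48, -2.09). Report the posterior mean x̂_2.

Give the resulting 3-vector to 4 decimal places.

result = (-0.7967, 0.6118, -0.7007)

source (fourbar_fk): coupler pose = R=[0.8856 -0.4644 0.0000; 0.4644 0.8856 0.0000; 0.0000 0.0000 1.0000], t=(-0.9020, 0.4543, 0.0000)
after S1 (compose_se3): R=[-0.2320 0.3021 -0.9246; -0.1185 0.9347 0.3351; 0.9655 0.1873 -0.1811], t=(1.5945, -0.5027, 0.0462)
after S2 (invert_se3): R=[-0.2320 -0.1185 0.9655; 0.3021 0.9347 0.1873; -0.9246 0.3351 -0.1811], t=(0.2658, -0.0205, 1.6511)
after S3 (triangulate): (0.9811, 0.2442, -0.6529)
after S4 (kf_track): (-0.7967, 0.6118, -0.7007)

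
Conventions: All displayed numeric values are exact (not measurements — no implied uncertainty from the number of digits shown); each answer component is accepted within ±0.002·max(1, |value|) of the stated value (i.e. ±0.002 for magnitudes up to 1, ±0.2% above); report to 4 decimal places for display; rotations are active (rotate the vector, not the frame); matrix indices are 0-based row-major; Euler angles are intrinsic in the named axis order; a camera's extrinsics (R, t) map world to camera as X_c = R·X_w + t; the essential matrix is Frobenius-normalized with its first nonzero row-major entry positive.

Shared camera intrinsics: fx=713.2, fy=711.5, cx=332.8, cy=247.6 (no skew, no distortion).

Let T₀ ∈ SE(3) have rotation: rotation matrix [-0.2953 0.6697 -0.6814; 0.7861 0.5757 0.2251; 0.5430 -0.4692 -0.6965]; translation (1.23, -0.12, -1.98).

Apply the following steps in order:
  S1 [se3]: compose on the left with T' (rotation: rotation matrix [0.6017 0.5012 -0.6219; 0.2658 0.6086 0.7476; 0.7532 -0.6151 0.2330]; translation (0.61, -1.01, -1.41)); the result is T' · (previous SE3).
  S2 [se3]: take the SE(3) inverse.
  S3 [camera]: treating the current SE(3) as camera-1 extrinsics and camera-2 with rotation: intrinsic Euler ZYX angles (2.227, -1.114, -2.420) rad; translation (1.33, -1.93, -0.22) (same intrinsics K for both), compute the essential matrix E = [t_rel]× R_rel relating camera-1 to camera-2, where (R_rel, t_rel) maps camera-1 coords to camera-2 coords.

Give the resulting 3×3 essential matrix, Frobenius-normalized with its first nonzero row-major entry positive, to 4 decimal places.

matrix = [0.2177 0.6562 0.0097; -0.3795 0.2437 -0.1950; -0.4808 0.0568 -0.2148]

after S1 (compose_se3): R=[-0.1214 0.9832 0.1360; 0.8059 0.1776 -0.5648; -0.5795 0.0410 -0.8140], t=(2.5213, -2.2364, -0.8711)
after S2 (invert_se3): R=[-0.1214 0.8059 -0.5795; 0.9832 0.1776 0.0410; 0.1360 -0.5648 -0.8140], t=(1.6036, -2.0462, -2.3149)
after S3 (essential): [0.2177 0.6562 0.0097; -0.3795 0.2437 -0.1950; -0.4808 0.0568 -0.2148]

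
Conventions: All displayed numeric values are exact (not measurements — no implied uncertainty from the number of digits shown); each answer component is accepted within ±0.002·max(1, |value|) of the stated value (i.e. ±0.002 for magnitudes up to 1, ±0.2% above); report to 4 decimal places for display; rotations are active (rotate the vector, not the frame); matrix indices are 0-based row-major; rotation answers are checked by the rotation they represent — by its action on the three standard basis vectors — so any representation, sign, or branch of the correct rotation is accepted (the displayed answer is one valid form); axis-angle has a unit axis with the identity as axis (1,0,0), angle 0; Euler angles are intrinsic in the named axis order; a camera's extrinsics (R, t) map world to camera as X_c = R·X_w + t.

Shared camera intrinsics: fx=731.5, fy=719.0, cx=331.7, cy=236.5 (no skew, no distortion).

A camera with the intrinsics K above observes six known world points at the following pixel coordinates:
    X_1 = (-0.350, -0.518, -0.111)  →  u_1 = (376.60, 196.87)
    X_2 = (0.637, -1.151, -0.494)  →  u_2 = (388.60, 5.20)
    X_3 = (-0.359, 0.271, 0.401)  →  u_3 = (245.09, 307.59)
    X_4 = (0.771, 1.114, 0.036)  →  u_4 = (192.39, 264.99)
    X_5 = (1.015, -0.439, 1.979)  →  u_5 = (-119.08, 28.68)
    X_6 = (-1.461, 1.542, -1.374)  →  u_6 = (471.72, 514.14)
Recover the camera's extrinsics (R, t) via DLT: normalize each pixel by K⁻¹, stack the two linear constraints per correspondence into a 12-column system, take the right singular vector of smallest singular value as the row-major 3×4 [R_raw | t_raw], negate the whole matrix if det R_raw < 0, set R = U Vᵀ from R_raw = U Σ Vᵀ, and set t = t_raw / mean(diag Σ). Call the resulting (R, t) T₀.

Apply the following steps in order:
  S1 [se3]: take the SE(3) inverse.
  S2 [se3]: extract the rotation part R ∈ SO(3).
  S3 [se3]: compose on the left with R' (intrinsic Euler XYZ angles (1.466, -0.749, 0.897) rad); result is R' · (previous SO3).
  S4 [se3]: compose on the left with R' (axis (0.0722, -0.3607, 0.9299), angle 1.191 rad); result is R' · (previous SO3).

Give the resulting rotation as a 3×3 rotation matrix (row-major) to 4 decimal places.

rotation (matrix) = ((-0.0577, -0.7945, -0.6045), (0.8857, -0.3201, 0.3363), (-0.4607, -0.5160, 0.7222))

source (pnp_recover): camera pose = R=[-0.4577 -0.3774 -0.8050; -0.6865 0.7254 0.0502; 0.5650 0.5756 -0.5911], t=(-0.2100, -0.0700, 4.2599)
after S1 (invert_se3): R=[-0.4577 -0.6865 0.5650; -0.3774 0.7254 0.5756; -0.8050 0.0502 -0.5911], t=(-2.5512, -2.4804, 2.3526)
after S2 (rot_of_se3): [-0.4577 -0.6865 0.5650; -0.3774 0.7254 0.5756; -0.8050 0.0502 -0.5911]
after S3 (compose_so3): [0.5550 -0.7630 0.3313; 0.5179 0.6286 0.5801; -0.6509 -0.1504 0.7441]
after S4 (compose_so3): [-0.0577 -0.7945 -0.6045; 0.8857 -0.3201 0.3363; -0.4607 -0.5160 0.7222]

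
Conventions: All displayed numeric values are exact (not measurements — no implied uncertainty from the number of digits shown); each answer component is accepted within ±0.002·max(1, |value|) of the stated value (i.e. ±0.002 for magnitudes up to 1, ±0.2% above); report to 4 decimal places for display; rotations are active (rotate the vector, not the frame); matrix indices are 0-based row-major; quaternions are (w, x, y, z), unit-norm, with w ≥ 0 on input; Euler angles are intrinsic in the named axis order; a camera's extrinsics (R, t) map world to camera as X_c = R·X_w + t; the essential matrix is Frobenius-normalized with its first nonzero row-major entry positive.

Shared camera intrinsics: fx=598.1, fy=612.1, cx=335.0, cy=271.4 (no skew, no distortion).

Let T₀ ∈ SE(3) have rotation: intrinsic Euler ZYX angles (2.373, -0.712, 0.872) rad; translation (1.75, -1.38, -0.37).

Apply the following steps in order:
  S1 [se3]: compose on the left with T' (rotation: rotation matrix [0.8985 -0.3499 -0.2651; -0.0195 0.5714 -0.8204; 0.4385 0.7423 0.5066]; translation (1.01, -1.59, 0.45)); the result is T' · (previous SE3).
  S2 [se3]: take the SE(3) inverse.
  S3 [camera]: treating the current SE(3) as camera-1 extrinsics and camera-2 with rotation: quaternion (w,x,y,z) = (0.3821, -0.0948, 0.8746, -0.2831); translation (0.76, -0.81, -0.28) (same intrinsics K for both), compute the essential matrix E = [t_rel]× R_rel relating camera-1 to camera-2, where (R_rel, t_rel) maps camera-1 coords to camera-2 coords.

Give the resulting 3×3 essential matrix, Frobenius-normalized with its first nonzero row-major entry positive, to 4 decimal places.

after S1 (compose_se3): R=[-0.8463 0.0511 0.5302; -0.2247 -0.9368 -0.2683; 0.4830 -0.3462 0.8043], t=(3.1633, -2.1092, 0.0056)
after S2 (invert_se3): R=[-0.8463 -0.2247 0.4830; 0.0511 -0.9368 -0.3462; 0.5302 -0.2683 0.8043], t=(2.2006, -2.1357, -2.2475)
after S3 (essential): [0.2547 0.5500 -0.2570; 0.0617 -0.2359 0.1935; -0.6018 0.0453 -0.3246]

matrix = [0.2547 0.5500 -0.2570; 0.0617 -0.2359 0.1935; -0.6018 0.0453 -0.3246]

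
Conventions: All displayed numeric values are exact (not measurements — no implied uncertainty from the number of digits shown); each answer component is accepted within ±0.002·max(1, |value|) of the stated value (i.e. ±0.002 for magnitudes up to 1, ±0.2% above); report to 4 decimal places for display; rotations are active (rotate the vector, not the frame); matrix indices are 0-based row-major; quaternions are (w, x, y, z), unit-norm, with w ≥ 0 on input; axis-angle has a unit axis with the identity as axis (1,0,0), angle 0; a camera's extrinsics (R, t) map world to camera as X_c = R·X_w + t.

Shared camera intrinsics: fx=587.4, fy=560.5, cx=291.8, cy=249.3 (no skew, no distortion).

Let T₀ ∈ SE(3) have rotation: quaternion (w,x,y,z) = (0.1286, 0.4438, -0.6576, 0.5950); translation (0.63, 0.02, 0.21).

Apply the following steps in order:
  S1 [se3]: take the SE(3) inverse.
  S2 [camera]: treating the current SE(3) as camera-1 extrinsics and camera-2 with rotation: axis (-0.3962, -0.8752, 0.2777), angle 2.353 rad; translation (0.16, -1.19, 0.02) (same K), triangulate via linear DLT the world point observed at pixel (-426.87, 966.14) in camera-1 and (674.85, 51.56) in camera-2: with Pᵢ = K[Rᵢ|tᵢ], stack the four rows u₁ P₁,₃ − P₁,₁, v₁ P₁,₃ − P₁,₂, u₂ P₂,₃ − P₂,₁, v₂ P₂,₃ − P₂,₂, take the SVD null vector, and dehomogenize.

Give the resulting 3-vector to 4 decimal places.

result = (0.7598, -0.5313, -1.9574)

after S1 (invert_se3): R=[-0.5730 -0.4307 0.6973; -0.7367 -0.1020 -0.6684; 0.3590 -0.8967 -0.2588], t=(0.2232, 0.6066, -0.1539)
after S2 (triangulate): (0.7598, -0.5313, -1.9574)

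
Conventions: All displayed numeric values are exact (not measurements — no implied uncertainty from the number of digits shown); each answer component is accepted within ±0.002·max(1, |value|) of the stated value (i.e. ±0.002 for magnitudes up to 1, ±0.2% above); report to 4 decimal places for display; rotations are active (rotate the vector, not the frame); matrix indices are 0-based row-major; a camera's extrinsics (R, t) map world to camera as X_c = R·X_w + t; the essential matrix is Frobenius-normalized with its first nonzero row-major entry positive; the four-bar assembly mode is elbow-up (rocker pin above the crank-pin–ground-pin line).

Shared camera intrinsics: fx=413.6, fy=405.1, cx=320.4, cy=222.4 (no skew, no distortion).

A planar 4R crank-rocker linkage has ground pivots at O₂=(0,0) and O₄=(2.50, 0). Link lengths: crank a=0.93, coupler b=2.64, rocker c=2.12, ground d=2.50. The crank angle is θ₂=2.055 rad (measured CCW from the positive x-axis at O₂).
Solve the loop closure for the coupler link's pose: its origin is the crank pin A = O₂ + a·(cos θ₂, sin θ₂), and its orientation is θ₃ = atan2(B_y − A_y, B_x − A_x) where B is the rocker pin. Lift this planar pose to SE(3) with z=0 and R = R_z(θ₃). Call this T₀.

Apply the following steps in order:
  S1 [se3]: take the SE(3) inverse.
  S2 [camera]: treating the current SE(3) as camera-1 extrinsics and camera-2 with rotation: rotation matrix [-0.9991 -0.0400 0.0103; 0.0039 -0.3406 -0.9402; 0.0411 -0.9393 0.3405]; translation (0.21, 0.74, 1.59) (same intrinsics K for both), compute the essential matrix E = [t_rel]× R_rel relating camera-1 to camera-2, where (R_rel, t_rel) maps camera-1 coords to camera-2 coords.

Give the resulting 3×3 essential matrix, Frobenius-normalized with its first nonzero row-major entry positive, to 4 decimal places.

matrix = [0.0376 0.0944 -0.5808; 0.3090 -0.5498 0.1276; -0.2058 0.2430 0.3700]

source (fourbar_fk): coupler pose = R=[0.8881 -0.4597 0.0000; 0.4597 0.8881 0.0000; 0.0000 0.0000 1.0000], t=(-0.4329, 0.8231, 0.0000)
after S1 (invert_se3): R=[0.8881 0.4597 0.0000; -0.4597 0.8881 0.0000; 0.0000 0.0000 1.0000], t=(0.0061, -0.9300, 0.0000)
after S2 (essential): [0.0376 0.0944 -0.5808; 0.3090 -0.5498 0.1276; -0.2058 0.2430 0.3700]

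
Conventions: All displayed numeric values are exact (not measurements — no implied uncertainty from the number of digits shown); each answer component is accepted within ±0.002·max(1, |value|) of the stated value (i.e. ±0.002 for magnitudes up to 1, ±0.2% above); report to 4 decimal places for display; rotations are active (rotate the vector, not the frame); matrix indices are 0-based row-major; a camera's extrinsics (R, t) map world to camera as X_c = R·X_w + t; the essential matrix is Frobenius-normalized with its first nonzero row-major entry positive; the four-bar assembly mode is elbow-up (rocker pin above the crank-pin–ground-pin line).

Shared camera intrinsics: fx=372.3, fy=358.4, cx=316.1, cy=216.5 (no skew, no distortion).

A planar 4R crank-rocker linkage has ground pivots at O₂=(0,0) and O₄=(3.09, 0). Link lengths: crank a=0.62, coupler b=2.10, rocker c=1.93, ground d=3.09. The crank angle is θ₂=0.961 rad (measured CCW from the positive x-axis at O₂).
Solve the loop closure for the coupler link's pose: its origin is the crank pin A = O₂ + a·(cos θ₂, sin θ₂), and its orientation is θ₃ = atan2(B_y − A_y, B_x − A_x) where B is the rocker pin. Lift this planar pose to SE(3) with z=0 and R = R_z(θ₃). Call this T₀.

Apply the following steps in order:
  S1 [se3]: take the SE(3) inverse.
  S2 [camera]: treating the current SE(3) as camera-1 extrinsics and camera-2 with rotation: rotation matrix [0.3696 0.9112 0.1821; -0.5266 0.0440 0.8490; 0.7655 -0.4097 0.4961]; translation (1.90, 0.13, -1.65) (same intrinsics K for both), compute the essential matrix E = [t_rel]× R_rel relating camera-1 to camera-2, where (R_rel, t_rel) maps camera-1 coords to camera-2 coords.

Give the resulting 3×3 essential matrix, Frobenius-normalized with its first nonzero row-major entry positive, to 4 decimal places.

source (fourbar_fk): coupler pose = R=[0.8354 -0.5496 0.0000; 0.5496 0.8354 0.0000; 0.0000 0.0000 1.0000], t=(0.3551, 0.5083, 0.0000)
after S1 (invert_se3): R=[0.8354 0.5496 0.0000; -0.5496 0.8354 0.0000; 0.0000 0.0000 1.0000], t=(-0.5760, -0.2295, 0.0000)
after S2 (essential): [0.1612 -0.1301 -0.3180; 0.5544 -0.2435 0.3651; 0.2414 -0.1992 -0.5080]

matrix = [0.1612 -0.1301 -0.3180; 0.5544 -0.2435 0.3651; 0.2414 -0.1992 -0.5080]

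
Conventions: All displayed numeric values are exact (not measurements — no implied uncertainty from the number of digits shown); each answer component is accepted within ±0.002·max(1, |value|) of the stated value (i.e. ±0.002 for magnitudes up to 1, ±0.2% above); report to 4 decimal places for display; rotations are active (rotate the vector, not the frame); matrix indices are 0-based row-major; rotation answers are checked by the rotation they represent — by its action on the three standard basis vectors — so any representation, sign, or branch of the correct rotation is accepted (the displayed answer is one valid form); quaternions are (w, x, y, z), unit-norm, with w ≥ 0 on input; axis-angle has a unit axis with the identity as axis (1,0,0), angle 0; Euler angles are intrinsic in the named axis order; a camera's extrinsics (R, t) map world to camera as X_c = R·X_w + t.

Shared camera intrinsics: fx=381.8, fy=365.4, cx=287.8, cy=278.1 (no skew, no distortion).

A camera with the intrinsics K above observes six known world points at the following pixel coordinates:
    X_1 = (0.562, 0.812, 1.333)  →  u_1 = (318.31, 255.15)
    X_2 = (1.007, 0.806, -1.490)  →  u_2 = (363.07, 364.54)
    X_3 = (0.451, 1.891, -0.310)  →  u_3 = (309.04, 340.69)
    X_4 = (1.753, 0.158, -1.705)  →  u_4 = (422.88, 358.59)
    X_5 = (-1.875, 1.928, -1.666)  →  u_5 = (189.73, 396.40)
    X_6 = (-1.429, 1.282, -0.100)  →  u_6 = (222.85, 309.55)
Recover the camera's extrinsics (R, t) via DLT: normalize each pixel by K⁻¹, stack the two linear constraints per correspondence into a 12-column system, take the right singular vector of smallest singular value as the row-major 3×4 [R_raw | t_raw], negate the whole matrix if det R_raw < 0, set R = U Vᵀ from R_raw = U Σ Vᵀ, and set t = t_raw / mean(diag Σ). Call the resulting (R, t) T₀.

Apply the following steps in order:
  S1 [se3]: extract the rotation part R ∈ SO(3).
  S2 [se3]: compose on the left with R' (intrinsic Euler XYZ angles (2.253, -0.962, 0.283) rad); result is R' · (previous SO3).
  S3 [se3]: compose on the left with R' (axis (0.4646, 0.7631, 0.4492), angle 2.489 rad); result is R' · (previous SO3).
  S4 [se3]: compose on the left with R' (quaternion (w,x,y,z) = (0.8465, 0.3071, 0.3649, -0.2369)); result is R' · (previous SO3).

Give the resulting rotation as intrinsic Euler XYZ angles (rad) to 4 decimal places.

source (pnp_recover): camera pose = R=[0.9737 -0.2169 -0.0703; 0.0976 0.6749 -0.7314; 0.2061 0.7053 0.6783], t=(0.3997, -0.1600, 6.8790)
after S1 (rot_of_se3): [0.9737 -0.2169 -0.0703; 0.0976 0.6749 -0.7314; 0.2061 0.7053 0.6783]
after S2 (compose_so3): [0.3500 -0.8055 -0.4782; -0.8999 -0.4308 0.0670; -0.2600 0.4069 -0.8757]
after S3 (compose_so3): [-0.6874 0.5123 -0.5147; 0.0061 -0.7047 -0.7095; -0.7262 -0.4909 0.4813]
after S4 (compose_so3): [-0.7663 -0.3539 -0.5362; 0.6290 -0.2433 -0.7384; 0.1309 -0.9031 0.4090]

rotation (euler_xyz) = (1.0649, -0.5659, 2.7090)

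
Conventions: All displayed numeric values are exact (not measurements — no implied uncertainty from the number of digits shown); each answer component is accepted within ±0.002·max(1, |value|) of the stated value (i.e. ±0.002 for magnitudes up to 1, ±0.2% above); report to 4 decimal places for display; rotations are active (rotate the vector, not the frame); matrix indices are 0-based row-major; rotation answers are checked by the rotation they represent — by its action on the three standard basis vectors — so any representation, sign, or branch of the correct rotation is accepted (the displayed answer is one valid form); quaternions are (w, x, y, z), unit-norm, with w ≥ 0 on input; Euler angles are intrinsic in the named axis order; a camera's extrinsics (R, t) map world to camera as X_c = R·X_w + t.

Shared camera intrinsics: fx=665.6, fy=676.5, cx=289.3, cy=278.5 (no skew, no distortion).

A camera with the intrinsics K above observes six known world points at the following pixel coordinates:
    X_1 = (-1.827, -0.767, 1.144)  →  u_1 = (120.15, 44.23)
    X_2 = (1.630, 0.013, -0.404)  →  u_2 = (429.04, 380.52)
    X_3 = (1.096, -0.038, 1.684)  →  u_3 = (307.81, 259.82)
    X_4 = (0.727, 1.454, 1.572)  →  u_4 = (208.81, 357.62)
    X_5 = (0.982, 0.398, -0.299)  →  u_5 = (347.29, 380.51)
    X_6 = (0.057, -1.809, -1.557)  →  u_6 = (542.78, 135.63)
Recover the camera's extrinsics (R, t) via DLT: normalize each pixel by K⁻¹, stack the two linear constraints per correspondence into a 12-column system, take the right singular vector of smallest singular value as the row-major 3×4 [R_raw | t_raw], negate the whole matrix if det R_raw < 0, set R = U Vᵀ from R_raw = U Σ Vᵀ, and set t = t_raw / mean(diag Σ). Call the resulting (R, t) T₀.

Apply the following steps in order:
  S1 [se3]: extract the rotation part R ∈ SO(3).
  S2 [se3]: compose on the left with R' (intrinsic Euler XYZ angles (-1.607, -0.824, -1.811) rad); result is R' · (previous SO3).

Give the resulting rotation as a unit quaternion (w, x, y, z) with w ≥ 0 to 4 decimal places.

rotation (quat) = (0.5401, -0.3456, -0.7672, 0.0167)

source (pnp_recover): camera pose = R=[0.7506 -0.5786 -0.3192; 0.4513 0.8017 -0.3919; 0.4826 0.1501 0.8629], t=(-0.1000, -0.0100, 5.4889)
after S1 (rot_of_se3): [0.7506 -0.5786 -0.3192; 0.4513 0.8017 -0.3919; 0.4826 0.1501 0.8629]
after S2 (compose_so3): [-0.1777 0.5123 -0.8402; 0.5484 0.7605 0.3477; 0.8171 -0.3990 -0.4161]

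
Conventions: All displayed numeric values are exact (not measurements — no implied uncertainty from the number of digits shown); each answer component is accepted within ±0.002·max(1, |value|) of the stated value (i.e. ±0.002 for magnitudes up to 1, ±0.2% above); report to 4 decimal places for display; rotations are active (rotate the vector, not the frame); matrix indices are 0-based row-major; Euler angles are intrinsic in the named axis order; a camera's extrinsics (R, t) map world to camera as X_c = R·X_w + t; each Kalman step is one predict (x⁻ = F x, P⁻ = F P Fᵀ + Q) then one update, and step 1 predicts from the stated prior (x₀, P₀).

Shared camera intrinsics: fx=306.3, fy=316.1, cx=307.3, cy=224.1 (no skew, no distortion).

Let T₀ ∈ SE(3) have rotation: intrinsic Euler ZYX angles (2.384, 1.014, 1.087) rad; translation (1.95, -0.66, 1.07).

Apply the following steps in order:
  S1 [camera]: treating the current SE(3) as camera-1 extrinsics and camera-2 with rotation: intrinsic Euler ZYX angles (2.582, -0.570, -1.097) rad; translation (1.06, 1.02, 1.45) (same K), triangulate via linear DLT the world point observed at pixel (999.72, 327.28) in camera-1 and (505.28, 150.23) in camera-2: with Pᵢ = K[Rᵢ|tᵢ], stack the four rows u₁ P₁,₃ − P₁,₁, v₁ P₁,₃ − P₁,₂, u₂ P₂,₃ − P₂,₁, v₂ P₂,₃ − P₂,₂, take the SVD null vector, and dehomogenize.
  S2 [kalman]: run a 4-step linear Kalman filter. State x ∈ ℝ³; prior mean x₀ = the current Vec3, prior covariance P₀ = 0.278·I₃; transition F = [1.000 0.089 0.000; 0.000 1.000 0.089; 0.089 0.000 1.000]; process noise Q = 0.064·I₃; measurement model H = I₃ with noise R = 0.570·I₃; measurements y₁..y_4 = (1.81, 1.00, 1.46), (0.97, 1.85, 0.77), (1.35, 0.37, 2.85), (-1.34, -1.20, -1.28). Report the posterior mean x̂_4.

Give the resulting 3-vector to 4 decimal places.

result = (0.1130, 0.1240, 0.8942)

after S1 (triangulate): (-0.5457, -0.8811, 1.6559)
after S2 (kf_track): (0.1130, 0.1240, 0.8942)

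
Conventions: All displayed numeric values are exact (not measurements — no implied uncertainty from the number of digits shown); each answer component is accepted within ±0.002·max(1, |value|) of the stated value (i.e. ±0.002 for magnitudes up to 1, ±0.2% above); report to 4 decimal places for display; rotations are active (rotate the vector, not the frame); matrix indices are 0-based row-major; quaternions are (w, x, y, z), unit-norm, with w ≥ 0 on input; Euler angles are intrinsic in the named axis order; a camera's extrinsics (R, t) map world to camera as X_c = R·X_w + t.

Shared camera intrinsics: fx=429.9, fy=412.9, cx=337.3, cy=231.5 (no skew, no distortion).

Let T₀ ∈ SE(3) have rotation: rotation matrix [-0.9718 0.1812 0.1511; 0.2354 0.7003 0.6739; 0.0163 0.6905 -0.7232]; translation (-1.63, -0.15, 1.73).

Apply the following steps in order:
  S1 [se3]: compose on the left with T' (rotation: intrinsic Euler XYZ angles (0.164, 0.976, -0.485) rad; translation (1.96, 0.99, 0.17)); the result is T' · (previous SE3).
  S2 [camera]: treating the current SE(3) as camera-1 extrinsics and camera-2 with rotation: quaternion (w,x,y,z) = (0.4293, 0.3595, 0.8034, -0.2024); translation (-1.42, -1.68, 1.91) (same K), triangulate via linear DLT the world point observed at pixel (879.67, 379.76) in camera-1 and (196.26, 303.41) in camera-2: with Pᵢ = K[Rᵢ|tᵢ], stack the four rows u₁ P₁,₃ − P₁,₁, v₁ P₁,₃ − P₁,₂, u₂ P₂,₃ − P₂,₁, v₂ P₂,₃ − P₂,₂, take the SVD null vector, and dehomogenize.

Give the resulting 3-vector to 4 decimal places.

result = (0.0501, 1.8160, -1.4531)

after S1 (compose_se3): R=[-0.4067 0.8447 -0.3480; 0.5495 0.5305 0.6454; 0.7298 0.0713 -0.6799], t=(2.5457, 1.2461, 2.4643)
after S2 (triangulate): (0.0501, 1.8160, -1.4531)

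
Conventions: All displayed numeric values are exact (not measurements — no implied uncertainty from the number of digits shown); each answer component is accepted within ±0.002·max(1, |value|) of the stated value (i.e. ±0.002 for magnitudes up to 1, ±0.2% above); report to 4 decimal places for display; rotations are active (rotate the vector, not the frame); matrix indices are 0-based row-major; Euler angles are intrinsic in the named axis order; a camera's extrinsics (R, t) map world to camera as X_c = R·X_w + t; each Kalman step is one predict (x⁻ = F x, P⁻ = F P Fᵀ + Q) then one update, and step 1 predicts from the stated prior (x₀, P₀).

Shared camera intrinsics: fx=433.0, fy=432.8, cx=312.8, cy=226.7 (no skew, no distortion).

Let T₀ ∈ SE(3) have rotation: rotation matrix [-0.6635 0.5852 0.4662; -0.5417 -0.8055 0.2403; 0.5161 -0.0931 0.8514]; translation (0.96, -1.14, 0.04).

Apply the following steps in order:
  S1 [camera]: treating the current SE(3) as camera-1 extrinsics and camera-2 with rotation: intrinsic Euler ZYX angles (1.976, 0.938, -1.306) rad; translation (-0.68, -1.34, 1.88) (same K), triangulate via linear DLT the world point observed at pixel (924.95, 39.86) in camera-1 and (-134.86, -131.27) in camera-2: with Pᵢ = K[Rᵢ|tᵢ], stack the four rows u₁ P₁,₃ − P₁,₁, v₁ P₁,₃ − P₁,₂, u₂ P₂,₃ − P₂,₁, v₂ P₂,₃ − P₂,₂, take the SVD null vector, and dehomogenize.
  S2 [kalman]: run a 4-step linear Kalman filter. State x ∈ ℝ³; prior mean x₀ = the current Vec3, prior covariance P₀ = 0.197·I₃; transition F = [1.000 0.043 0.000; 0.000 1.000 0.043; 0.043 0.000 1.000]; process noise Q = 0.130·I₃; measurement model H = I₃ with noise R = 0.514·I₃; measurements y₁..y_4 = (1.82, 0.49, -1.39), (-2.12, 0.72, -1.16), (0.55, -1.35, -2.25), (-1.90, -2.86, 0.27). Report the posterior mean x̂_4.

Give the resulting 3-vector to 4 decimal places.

after S1 (triangulate): (-0.2767, 0.1090, 1.8536)
after S2 (kf_track): (-0.8394, -1.3182, -0.5221)

result = (-0.8394, -1.3182, -0.5221)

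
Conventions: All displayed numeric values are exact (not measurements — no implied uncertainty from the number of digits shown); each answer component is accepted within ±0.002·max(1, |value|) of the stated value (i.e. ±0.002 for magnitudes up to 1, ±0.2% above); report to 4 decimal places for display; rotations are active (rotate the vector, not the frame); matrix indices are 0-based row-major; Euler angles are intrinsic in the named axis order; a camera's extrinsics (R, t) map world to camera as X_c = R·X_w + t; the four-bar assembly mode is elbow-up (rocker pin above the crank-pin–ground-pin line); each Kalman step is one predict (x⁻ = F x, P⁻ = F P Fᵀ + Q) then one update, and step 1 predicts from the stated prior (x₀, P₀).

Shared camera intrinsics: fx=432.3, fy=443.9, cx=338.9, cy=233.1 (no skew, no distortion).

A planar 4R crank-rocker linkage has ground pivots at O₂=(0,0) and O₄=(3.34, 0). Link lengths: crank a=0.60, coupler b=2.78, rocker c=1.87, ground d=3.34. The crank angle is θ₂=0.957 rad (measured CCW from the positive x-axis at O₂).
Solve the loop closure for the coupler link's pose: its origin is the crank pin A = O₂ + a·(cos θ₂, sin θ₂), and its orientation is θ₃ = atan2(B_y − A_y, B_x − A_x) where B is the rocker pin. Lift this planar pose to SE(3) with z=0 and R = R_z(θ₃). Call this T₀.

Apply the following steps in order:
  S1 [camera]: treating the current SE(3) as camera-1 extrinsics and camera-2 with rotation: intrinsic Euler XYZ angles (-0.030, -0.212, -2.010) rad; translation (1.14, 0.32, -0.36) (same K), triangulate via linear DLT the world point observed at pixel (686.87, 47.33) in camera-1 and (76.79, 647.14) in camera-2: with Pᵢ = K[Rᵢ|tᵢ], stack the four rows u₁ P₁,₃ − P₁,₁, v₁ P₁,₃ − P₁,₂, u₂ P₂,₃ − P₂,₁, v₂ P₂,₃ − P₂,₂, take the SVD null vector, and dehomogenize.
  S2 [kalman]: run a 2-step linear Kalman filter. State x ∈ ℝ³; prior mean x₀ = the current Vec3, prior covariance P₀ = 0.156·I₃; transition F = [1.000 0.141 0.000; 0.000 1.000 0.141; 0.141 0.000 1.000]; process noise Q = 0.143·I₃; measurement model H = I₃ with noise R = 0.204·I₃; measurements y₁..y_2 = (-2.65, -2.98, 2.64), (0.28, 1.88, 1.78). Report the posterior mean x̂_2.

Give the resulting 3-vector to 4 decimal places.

source (fourbar_fk): coupler pose = R=[0.8838 -0.4679 0.0000; 0.4679 0.8838 0.0000; 0.0000 0.0000 1.0000], t=(0.3456, 0.4905, 0.0000)
after S1 (triangulate): (0.2249, -1.3718, 1.4736)
after S2 (kf_track): (-0.5951, 0.2457, 1.9368)

result = (-0.5951, 0.2457, 1.9368)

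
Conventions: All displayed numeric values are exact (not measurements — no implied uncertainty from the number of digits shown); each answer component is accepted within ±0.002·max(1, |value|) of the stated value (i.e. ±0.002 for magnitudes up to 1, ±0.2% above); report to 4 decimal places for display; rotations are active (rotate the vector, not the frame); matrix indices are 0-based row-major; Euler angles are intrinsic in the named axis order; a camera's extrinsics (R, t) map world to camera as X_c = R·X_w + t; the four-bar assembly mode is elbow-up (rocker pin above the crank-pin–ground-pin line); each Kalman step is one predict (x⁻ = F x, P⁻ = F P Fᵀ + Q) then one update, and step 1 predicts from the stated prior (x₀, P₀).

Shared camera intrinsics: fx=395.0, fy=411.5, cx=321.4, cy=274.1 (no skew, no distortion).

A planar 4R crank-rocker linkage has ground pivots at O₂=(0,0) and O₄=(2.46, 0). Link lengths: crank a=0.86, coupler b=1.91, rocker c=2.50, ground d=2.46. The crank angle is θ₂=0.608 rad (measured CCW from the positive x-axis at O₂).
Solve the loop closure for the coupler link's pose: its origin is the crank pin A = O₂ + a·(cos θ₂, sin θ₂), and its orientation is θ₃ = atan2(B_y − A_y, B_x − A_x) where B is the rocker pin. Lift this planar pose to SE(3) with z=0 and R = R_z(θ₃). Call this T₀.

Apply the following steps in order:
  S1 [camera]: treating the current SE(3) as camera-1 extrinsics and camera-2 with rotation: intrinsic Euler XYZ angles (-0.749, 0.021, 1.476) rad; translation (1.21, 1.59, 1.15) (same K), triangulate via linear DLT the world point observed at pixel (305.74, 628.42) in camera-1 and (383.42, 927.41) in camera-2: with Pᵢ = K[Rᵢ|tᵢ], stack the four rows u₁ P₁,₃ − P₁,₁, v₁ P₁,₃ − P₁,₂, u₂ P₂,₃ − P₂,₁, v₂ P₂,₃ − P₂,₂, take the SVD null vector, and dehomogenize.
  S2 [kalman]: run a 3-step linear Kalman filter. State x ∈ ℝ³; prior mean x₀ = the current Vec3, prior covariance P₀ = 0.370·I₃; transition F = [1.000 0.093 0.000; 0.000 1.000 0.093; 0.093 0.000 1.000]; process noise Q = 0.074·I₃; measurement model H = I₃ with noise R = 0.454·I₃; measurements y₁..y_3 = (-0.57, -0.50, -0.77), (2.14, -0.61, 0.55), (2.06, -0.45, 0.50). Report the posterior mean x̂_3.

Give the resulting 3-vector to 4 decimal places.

result = (1.2389, -0.1129, 0.5283)

source (fourbar_fk): coupler pose = R=[0.3674 -0.9301 0.0000; 0.9301 0.3674 0.0000; 0.0000 0.0000 1.0000], t=(0.7059, 0.4913, 0.0000)
after S1 (triangulate): (0.4310, 0.9914, 1.4591)
after S2 (kf_track): (1.2389, -0.1129, 0.5283)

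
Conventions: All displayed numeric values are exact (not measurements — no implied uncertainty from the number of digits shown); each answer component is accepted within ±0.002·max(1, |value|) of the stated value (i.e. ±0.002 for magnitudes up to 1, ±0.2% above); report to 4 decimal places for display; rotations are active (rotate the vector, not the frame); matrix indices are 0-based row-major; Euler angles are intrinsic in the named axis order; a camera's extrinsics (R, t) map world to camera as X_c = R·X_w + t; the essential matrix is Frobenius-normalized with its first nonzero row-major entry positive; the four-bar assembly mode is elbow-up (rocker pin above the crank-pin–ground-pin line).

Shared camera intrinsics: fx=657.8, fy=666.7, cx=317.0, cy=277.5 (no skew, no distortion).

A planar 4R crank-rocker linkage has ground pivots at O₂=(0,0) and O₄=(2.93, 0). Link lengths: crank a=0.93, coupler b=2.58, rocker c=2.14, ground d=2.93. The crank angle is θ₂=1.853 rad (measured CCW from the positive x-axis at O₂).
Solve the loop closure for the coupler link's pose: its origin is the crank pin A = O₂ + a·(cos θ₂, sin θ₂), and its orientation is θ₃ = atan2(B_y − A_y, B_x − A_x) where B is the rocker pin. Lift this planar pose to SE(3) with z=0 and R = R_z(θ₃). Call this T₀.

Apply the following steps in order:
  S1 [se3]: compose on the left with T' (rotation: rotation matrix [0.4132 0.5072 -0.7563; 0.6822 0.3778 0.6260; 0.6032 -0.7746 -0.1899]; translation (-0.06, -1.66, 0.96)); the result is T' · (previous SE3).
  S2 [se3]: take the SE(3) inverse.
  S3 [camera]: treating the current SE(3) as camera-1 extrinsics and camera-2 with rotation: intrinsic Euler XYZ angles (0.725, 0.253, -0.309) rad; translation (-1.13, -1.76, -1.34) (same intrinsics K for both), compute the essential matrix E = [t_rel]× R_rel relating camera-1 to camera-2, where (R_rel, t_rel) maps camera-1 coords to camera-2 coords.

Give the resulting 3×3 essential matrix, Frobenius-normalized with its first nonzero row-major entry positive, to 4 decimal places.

matrix = [0.0453 -0.6673 0.0130; 0.2413 0.1941 -0.3407; -0.3503 0.1222 0.4505]

source (fourbar_fk): coupler pose = R=[0.9093 -0.4162 0.0000; 0.4162 0.9093 0.0000; 0.0000 0.0000 1.0000], t=(-0.2590, 0.8932, 0.0000)
after S1 (compose_se3): R=[0.5868 0.2892 -0.7563; 0.7775 0.0596 0.6260; 0.2261 -0.9554 -0.1899], t=(0.2860, -1.4992, 0.1119)
after S2 (invert_se3): R=[0.5868 0.7775 0.2261; 0.2892 0.0596 -0.9554; -0.7563 0.6260 -0.1899], t=(0.9726, 0.1135, 1.1761)
after S3 (essential): [0.0453 -0.6673 0.0130; 0.2413 0.1941 -0.3407; -0.3503 0.1222 0.4505]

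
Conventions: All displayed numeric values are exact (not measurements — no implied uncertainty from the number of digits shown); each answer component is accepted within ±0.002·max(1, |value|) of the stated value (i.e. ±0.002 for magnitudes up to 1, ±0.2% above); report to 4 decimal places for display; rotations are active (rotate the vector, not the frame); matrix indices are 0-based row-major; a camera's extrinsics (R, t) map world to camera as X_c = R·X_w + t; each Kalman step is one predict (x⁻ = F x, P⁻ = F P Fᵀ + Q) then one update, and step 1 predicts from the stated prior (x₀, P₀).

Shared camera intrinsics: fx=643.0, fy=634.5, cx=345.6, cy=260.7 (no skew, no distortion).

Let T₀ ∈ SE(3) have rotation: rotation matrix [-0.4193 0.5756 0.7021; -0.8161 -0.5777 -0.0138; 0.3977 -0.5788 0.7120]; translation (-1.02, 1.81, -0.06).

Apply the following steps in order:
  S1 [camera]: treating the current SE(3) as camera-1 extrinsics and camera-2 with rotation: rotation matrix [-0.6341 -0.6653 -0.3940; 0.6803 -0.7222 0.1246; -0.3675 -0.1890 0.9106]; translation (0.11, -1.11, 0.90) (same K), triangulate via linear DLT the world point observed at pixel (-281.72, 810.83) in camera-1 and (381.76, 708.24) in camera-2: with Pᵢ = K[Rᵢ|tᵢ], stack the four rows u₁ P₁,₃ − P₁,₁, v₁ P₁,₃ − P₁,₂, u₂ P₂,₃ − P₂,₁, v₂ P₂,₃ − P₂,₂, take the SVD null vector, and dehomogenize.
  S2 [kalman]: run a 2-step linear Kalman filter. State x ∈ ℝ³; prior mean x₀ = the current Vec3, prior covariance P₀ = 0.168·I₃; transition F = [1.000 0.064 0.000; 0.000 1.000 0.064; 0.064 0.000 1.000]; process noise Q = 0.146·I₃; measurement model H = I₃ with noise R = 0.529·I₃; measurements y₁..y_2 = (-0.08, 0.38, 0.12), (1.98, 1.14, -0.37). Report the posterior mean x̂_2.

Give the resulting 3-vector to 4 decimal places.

result = (1.1872, -0.0557, 0.2910)

after S1 (triangulate): (1.2697, -1.6523, 0.8136)
after S2 (kf_track): (1.1872, -0.0557, 0.2910)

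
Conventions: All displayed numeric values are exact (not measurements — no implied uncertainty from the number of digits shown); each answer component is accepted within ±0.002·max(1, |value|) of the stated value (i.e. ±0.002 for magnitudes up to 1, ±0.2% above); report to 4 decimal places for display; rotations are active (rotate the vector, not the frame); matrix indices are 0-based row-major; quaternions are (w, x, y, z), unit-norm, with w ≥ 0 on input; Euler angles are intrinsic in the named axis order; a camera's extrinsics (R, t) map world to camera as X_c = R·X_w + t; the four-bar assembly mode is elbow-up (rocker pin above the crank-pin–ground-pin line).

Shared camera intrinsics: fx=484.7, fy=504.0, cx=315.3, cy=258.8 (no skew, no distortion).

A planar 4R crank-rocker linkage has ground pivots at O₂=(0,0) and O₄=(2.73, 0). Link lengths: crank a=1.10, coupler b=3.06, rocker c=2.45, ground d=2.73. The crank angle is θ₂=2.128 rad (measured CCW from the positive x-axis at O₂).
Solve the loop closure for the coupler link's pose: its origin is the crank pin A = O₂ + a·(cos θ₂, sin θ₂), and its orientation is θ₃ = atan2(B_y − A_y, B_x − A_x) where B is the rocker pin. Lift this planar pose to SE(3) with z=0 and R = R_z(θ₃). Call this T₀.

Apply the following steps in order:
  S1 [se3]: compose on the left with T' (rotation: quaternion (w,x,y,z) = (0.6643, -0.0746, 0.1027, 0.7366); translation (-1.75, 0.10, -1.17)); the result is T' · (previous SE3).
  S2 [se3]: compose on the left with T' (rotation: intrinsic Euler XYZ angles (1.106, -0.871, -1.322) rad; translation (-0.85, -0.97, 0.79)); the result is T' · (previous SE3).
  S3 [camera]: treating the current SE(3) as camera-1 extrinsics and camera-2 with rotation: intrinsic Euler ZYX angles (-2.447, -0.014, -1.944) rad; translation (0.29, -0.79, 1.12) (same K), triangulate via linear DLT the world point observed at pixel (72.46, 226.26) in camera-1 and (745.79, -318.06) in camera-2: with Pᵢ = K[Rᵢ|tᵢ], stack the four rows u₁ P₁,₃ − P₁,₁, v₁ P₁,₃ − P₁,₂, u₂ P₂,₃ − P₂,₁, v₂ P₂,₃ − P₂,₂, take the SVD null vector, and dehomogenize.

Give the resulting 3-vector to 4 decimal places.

source (fourbar_fk): coupler pose = R=[0.8825 -0.4702 0.0000; 0.4702 0.8825 0.0000; 0.0000 0.0000 1.0000], t=(-0.5817, 0.9336, 0.0000)
after S1 (compose_se3): R=[-0.5612 -0.8273 0.0265; 0.8049 -0.5380 0.2504; -0.1929 0.1619 0.9678], t=(-2.6162, -0.5503, -0.9780)
after S2 (compose_se3): R=[0.5610 -0.5909 -0.5798; 0.0047 0.7027 -0.7115; 0.8278 0.3964 0.3970], t=(-0.8603, 1.4741, 2.2494)
after S3 (triangulate): (-0.1949, -1.0248, 1.2563)

result = (-0.1949, -1.0248, 1.2563)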